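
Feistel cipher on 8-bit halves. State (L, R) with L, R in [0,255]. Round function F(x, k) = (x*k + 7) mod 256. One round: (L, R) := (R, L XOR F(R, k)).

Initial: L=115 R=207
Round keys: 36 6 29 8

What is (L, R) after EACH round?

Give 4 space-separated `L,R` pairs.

Answer: 207,80 80,40 40,223 223,215

Derivation:
Round 1 (k=36): L=207 R=80
Round 2 (k=6): L=80 R=40
Round 3 (k=29): L=40 R=223
Round 4 (k=8): L=223 R=215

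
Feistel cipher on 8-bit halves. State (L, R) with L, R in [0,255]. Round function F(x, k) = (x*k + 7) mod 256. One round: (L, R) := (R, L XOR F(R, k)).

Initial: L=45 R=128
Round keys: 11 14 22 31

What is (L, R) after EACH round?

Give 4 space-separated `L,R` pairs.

Round 1 (k=11): L=128 R=170
Round 2 (k=14): L=170 R=211
Round 3 (k=22): L=211 R=131
Round 4 (k=31): L=131 R=55

Answer: 128,170 170,211 211,131 131,55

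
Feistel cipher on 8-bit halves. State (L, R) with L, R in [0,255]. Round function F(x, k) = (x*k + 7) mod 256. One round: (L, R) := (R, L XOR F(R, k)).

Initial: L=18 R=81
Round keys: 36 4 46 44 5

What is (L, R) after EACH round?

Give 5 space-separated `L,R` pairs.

Answer: 81,121 121,186 186,10 10,5 5,42

Derivation:
Round 1 (k=36): L=81 R=121
Round 2 (k=4): L=121 R=186
Round 3 (k=46): L=186 R=10
Round 4 (k=44): L=10 R=5
Round 5 (k=5): L=5 R=42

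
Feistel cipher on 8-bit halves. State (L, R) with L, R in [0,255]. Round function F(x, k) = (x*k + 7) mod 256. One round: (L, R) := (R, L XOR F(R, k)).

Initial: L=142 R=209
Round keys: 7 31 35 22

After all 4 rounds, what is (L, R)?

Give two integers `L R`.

Round 1 (k=7): L=209 R=48
Round 2 (k=31): L=48 R=6
Round 3 (k=35): L=6 R=233
Round 4 (k=22): L=233 R=11

Answer: 233 11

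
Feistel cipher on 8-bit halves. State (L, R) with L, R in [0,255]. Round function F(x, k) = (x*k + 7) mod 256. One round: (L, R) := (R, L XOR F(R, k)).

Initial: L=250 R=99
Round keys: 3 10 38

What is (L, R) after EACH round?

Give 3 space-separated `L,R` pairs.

Answer: 99,202 202,136 136,253

Derivation:
Round 1 (k=3): L=99 R=202
Round 2 (k=10): L=202 R=136
Round 3 (k=38): L=136 R=253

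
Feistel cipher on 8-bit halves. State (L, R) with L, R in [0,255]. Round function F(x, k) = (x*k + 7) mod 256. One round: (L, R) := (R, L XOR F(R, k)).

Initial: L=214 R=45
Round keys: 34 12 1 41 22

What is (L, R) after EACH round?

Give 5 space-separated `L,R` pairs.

Answer: 45,215 215,54 54,234 234,183 183,43

Derivation:
Round 1 (k=34): L=45 R=215
Round 2 (k=12): L=215 R=54
Round 3 (k=1): L=54 R=234
Round 4 (k=41): L=234 R=183
Round 5 (k=22): L=183 R=43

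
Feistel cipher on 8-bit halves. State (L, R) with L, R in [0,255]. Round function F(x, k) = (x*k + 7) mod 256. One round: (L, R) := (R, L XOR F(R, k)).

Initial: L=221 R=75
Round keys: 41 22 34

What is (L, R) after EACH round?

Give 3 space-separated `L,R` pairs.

Answer: 75,215 215,202 202,12

Derivation:
Round 1 (k=41): L=75 R=215
Round 2 (k=22): L=215 R=202
Round 3 (k=34): L=202 R=12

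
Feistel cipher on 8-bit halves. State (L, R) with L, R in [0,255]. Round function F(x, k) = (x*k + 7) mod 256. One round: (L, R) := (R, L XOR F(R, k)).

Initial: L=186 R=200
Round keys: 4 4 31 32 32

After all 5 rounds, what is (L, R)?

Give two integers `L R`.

Round 1 (k=4): L=200 R=157
Round 2 (k=4): L=157 R=179
Round 3 (k=31): L=179 R=41
Round 4 (k=32): L=41 R=148
Round 5 (k=32): L=148 R=174

Answer: 148 174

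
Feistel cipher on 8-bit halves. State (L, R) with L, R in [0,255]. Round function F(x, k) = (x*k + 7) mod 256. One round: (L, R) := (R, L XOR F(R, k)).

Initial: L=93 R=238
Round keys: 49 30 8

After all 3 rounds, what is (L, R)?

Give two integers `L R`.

Answer: 153 7

Derivation:
Round 1 (k=49): L=238 R=200
Round 2 (k=30): L=200 R=153
Round 3 (k=8): L=153 R=7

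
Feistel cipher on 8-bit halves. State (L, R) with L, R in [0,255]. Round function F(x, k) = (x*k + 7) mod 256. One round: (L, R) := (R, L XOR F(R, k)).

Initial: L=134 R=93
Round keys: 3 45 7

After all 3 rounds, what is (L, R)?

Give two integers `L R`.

Answer: 226 173

Derivation:
Round 1 (k=3): L=93 R=152
Round 2 (k=45): L=152 R=226
Round 3 (k=7): L=226 R=173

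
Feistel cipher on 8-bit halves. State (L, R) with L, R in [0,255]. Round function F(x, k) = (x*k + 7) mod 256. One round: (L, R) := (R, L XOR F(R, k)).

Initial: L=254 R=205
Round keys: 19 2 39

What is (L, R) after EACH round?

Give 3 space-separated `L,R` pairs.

Answer: 205,192 192,74 74,141

Derivation:
Round 1 (k=19): L=205 R=192
Round 2 (k=2): L=192 R=74
Round 3 (k=39): L=74 R=141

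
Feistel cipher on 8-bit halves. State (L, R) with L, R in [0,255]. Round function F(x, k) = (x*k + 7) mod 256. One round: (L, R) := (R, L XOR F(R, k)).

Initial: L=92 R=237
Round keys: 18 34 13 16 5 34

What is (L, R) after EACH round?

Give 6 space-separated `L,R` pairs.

Answer: 237,237 237,108 108,110 110,139 139,208 208,44

Derivation:
Round 1 (k=18): L=237 R=237
Round 2 (k=34): L=237 R=108
Round 3 (k=13): L=108 R=110
Round 4 (k=16): L=110 R=139
Round 5 (k=5): L=139 R=208
Round 6 (k=34): L=208 R=44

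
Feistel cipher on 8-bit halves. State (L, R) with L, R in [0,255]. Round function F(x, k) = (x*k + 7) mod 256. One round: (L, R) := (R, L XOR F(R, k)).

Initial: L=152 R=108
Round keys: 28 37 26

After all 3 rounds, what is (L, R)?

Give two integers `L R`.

Round 1 (k=28): L=108 R=79
Round 2 (k=37): L=79 R=30
Round 3 (k=26): L=30 R=92

Answer: 30 92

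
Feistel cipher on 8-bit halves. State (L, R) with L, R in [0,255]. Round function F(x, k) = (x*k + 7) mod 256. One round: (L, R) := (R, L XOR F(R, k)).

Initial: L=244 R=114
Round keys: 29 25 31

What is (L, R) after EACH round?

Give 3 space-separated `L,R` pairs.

Answer: 114,5 5,246 246,212

Derivation:
Round 1 (k=29): L=114 R=5
Round 2 (k=25): L=5 R=246
Round 3 (k=31): L=246 R=212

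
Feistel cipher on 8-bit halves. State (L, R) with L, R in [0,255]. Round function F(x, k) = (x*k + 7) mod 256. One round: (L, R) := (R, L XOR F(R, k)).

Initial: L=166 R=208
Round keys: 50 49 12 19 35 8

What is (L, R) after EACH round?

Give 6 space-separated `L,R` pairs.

Round 1 (k=50): L=208 R=1
Round 2 (k=49): L=1 R=232
Round 3 (k=12): L=232 R=230
Round 4 (k=19): L=230 R=241
Round 5 (k=35): L=241 R=28
Round 6 (k=8): L=28 R=22

Answer: 208,1 1,232 232,230 230,241 241,28 28,22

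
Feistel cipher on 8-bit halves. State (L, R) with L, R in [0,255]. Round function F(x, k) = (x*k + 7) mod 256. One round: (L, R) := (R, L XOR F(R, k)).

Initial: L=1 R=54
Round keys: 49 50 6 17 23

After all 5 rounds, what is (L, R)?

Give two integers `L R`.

Round 1 (k=49): L=54 R=92
Round 2 (k=50): L=92 R=201
Round 3 (k=6): L=201 R=225
Round 4 (k=17): L=225 R=49
Round 5 (k=23): L=49 R=143

Answer: 49 143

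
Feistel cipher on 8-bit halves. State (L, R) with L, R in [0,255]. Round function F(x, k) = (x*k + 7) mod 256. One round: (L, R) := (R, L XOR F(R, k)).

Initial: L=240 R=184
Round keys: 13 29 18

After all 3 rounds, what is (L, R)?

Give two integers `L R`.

Answer: 98 68

Derivation:
Round 1 (k=13): L=184 R=175
Round 2 (k=29): L=175 R=98
Round 3 (k=18): L=98 R=68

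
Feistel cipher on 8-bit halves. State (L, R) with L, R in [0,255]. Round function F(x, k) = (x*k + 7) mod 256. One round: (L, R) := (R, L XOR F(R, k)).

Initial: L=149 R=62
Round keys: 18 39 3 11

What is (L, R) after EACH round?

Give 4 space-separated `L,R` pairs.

Answer: 62,246 246,191 191,178 178,18

Derivation:
Round 1 (k=18): L=62 R=246
Round 2 (k=39): L=246 R=191
Round 3 (k=3): L=191 R=178
Round 4 (k=11): L=178 R=18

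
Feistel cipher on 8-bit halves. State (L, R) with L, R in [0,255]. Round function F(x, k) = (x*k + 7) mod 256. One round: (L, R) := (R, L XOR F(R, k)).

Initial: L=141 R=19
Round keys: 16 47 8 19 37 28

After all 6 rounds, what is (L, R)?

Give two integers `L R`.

Round 1 (k=16): L=19 R=186
Round 2 (k=47): L=186 R=62
Round 3 (k=8): L=62 R=77
Round 4 (k=19): L=77 R=128
Round 5 (k=37): L=128 R=202
Round 6 (k=28): L=202 R=159

Answer: 202 159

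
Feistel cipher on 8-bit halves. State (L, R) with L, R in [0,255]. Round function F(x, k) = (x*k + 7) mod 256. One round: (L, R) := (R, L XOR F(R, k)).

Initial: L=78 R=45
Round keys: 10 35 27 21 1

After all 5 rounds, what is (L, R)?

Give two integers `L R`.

Round 1 (k=10): L=45 R=135
Round 2 (k=35): L=135 R=81
Round 3 (k=27): L=81 R=21
Round 4 (k=21): L=21 R=145
Round 5 (k=1): L=145 R=141

Answer: 145 141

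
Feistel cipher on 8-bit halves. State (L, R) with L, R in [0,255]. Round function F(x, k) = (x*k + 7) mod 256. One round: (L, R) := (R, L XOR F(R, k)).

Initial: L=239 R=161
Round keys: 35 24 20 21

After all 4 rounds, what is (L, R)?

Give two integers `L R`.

Answer: 186 151

Derivation:
Round 1 (k=35): L=161 R=229
Round 2 (k=24): L=229 R=222
Round 3 (k=20): L=222 R=186
Round 4 (k=21): L=186 R=151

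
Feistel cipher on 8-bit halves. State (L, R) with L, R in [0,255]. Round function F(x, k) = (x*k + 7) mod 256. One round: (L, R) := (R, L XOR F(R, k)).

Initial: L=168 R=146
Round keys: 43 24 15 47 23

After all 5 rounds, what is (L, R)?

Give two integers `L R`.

Answer: 229 85

Derivation:
Round 1 (k=43): L=146 R=37
Round 2 (k=24): L=37 R=237
Round 3 (k=15): L=237 R=207
Round 4 (k=47): L=207 R=229
Round 5 (k=23): L=229 R=85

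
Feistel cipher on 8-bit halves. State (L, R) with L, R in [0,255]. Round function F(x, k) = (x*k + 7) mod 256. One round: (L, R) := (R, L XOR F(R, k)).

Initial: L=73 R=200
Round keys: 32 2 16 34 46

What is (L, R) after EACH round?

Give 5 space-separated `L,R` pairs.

Answer: 200,78 78,107 107,249 249,114 114,122

Derivation:
Round 1 (k=32): L=200 R=78
Round 2 (k=2): L=78 R=107
Round 3 (k=16): L=107 R=249
Round 4 (k=34): L=249 R=114
Round 5 (k=46): L=114 R=122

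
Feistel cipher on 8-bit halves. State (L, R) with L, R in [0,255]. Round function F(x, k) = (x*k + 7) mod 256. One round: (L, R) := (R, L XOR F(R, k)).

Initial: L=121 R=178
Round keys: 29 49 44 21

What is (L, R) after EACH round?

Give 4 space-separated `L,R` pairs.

Round 1 (k=29): L=178 R=72
Round 2 (k=49): L=72 R=125
Round 3 (k=44): L=125 R=203
Round 4 (k=21): L=203 R=211

Answer: 178,72 72,125 125,203 203,211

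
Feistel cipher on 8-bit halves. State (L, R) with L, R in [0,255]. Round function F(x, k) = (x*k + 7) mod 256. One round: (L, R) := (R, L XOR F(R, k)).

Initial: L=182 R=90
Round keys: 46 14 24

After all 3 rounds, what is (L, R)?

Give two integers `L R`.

Round 1 (k=46): L=90 R=133
Round 2 (k=14): L=133 R=23
Round 3 (k=24): L=23 R=170

Answer: 23 170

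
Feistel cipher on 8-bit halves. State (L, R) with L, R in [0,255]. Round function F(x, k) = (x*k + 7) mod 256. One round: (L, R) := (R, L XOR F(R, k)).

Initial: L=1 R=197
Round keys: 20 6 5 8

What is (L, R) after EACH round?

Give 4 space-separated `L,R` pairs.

Answer: 197,106 106,70 70,15 15,57

Derivation:
Round 1 (k=20): L=197 R=106
Round 2 (k=6): L=106 R=70
Round 3 (k=5): L=70 R=15
Round 4 (k=8): L=15 R=57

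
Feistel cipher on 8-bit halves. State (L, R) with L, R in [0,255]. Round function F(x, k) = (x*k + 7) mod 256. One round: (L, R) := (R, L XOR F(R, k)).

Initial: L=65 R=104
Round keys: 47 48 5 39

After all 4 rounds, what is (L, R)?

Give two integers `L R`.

Round 1 (k=47): L=104 R=94
Round 2 (k=48): L=94 R=207
Round 3 (k=5): L=207 R=76
Round 4 (k=39): L=76 R=84

Answer: 76 84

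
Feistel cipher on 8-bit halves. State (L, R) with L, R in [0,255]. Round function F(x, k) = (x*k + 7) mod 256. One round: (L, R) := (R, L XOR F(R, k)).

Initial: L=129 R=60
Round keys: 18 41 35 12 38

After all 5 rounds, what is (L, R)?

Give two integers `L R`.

Answer: 158 199

Derivation:
Round 1 (k=18): L=60 R=190
Round 2 (k=41): L=190 R=73
Round 3 (k=35): L=73 R=188
Round 4 (k=12): L=188 R=158
Round 5 (k=38): L=158 R=199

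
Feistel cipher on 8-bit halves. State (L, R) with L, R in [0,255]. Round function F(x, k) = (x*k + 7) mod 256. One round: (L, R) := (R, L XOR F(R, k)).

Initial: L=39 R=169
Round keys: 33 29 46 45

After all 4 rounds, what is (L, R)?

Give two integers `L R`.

Round 1 (k=33): L=169 R=247
Round 2 (k=29): L=247 R=171
Round 3 (k=46): L=171 R=54
Round 4 (k=45): L=54 R=46

Answer: 54 46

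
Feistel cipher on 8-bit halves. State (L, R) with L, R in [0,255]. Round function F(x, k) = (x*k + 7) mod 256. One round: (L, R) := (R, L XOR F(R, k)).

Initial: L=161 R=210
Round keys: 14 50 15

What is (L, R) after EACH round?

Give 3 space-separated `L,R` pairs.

Answer: 210,34 34,121 121,60

Derivation:
Round 1 (k=14): L=210 R=34
Round 2 (k=50): L=34 R=121
Round 3 (k=15): L=121 R=60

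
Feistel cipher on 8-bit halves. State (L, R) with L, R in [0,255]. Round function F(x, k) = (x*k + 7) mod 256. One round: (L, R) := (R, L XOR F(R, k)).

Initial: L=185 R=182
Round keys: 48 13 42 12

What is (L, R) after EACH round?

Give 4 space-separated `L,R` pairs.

Round 1 (k=48): L=182 R=158
Round 2 (k=13): L=158 R=187
Round 3 (k=42): L=187 R=43
Round 4 (k=12): L=43 R=176

Answer: 182,158 158,187 187,43 43,176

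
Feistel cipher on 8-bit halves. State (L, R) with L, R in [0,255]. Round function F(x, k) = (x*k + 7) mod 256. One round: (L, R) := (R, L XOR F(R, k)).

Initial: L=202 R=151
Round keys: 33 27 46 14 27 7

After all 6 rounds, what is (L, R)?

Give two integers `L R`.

Answer: 245 79

Derivation:
Round 1 (k=33): L=151 R=180
Round 2 (k=27): L=180 R=148
Round 3 (k=46): L=148 R=43
Round 4 (k=14): L=43 R=245
Round 5 (k=27): L=245 R=245
Round 6 (k=7): L=245 R=79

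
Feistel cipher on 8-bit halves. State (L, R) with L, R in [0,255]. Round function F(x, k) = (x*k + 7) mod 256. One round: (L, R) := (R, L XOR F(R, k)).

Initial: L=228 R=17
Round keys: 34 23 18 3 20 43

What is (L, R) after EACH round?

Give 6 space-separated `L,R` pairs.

Answer: 17,173 173,131 131,144 144,52 52,135 135,128

Derivation:
Round 1 (k=34): L=17 R=173
Round 2 (k=23): L=173 R=131
Round 3 (k=18): L=131 R=144
Round 4 (k=3): L=144 R=52
Round 5 (k=20): L=52 R=135
Round 6 (k=43): L=135 R=128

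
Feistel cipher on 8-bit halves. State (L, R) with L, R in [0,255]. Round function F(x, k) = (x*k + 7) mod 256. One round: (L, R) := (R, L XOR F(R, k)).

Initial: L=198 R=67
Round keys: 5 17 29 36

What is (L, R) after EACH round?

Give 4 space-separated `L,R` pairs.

Answer: 67,144 144,212 212,155 155,7

Derivation:
Round 1 (k=5): L=67 R=144
Round 2 (k=17): L=144 R=212
Round 3 (k=29): L=212 R=155
Round 4 (k=36): L=155 R=7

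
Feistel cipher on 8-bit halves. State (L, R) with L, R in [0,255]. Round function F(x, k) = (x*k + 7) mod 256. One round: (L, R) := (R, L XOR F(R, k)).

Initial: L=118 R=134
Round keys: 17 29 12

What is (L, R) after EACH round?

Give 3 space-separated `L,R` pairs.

Answer: 134,155 155,16 16,92

Derivation:
Round 1 (k=17): L=134 R=155
Round 2 (k=29): L=155 R=16
Round 3 (k=12): L=16 R=92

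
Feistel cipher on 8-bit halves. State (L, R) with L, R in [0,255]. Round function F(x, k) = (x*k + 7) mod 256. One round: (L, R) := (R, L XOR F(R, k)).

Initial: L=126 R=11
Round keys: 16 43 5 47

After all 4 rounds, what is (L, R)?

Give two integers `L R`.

Round 1 (k=16): L=11 R=201
Round 2 (k=43): L=201 R=193
Round 3 (k=5): L=193 R=5
Round 4 (k=47): L=5 R=51

Answer: 5 51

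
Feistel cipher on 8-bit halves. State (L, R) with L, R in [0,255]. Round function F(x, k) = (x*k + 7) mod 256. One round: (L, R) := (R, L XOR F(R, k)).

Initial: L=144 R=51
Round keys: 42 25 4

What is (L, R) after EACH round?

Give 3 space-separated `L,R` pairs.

Round 1 (k=42): L=51 R=245
Round 2 (k=25): L=245 R=199
Round 3 (k=4): L=199 R=214

Answer: 51,245 245,199 199,214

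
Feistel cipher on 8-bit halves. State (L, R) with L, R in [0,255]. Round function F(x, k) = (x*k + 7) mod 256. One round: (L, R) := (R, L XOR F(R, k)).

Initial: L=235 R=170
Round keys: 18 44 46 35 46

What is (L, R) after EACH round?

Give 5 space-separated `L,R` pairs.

Round 1 (k=18): L=170 R=16
Round 2 (k=44): L=16 R=109
Round 3 (k=46): L=109 R=141
Round 4 (k=35): L=141 R=35
Round 5 (k=46): L=35 R=220

Answer: 170,16 16,109 109,141 141,35 35,220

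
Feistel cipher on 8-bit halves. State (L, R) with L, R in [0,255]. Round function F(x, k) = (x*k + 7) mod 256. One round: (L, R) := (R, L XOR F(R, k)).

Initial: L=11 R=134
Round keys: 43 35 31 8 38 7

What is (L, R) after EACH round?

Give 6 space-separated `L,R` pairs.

Round 1 (k=43): L=134 R=130
Round 2 (k=35): L=130 R=75
Round 3 (k=31): L=75 R=158
Round 4 (k=8): L=158 R=188
Round 5 (k=38): L=188 R=113
Round 6 (k=7): L=113 R=162

Answer: 134,130 130,75 75,158 158,188 188,113 113,162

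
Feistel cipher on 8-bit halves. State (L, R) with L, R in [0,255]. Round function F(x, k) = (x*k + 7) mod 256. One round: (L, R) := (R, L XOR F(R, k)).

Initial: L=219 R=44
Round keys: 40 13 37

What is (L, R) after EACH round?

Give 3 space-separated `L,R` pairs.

Answer: 44,60 60,63 63,30

Derivation:
Round 1 (k=40): L=44 R=60
Round 2 (k=13): L=60 R=63
Round 3 (k=37): L=63 R=30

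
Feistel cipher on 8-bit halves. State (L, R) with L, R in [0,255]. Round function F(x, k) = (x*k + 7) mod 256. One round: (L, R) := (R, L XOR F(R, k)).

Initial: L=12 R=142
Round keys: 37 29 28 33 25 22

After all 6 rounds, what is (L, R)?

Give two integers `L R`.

Answer: 32 8

Derivation:
Round 1 (k=37): L=142 R=129
Round 2 (k=29): L=129 R=42
Round 3 (k=28): L=42 R=30
Round 4 (k=33): L=30 R=207
Round 5 (k=25): L=207 R=32
Round 6 (k=22): L=32 R=8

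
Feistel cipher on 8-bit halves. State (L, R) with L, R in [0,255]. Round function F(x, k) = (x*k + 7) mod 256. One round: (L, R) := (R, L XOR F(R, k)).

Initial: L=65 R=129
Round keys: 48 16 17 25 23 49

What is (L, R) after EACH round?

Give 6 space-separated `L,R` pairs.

Round 1 (k=48): L=129 R=118
Round 2 (k=16): L=118 R=230
Round 3 (k=17): L=230 R=59
Round 4 (k=25): L=59 R=44
Round 5 (k=23): L=44 R=192
Round 6 (k=49): L=192 R=235

Answer: 129,118 118,230 230,59 59,44 44,192 192,235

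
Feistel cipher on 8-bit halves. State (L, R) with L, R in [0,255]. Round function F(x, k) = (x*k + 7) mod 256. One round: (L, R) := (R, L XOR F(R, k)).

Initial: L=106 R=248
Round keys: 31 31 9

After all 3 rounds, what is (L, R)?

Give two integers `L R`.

Answer: 186 244

Derivation:
Round 1 (k=31): L=248 R=101
Round 2 (k=31): L=101 R=186
Round 3 (k=9): L=186 R=244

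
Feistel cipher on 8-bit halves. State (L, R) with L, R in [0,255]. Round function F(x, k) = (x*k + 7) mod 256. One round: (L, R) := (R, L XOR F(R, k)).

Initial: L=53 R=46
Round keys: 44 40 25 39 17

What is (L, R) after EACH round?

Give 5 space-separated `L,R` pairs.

Answer: 46,218 218,57 57,66 66,44 44,177

Derivation:
Round 1 (k=44): L=46 R=218
Round 2 (k=40): L=218 R=57
Round 3 (k=25): L=57 R=66
Round 4 (k=39): L=66 R=44
Round 5 (k=17): L=44 R=177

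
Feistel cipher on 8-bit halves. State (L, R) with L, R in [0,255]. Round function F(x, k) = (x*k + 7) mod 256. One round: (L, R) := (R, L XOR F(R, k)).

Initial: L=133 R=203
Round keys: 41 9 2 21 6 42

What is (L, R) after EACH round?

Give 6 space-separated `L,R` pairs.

Round 1 (k=41): L=203 R=15
Round 2 (k=9): L=15 R=69
Round 3 (k=2): L=69 R=158
Round 4 (k=21): L=158 R=184
Round 5 (k=6): L=184 R=201
Round 6 (k=42): L=201 R=185

Answer: 203,15 15,69 69,158 158,184 184,201 201,185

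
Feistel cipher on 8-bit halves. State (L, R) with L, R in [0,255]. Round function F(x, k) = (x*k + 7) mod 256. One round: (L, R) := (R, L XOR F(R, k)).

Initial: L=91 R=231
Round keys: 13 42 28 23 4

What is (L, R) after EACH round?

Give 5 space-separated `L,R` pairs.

Answer: 231,153 153,198 198,54 54,39 39,149

Derivation:
Round 1 (k=13): L=231 R=153
Round 2 (k=42): L=153 R=198
Round 3 (k=28): L=198 R=54
Round 4 (k=23): L=54 R=39
Round 5 (k=4): L=39 R=149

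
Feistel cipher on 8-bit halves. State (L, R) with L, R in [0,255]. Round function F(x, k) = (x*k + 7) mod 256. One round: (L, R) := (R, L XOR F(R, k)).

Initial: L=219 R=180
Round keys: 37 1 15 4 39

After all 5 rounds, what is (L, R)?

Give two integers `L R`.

Answer: 116 183

Derivation:
Round 1 (k=37): L=180 R=208
Round 2 (k=1): L=208 R=99
Round 3 (k=15): L=99 R=4
Round 4 (k=4): L=4 R=116
Round 5 (k=39): L=116 R=183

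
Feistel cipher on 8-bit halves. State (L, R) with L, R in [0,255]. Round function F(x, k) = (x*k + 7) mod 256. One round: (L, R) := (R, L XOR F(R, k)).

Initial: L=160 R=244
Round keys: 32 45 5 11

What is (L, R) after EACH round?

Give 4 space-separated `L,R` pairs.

Answer: 244,39 39,22 22,82 82,155

Derivation:
Round 1 (k=32): L=244 R=39
Round 2 (k=45): L=39 R=22
Round 3 (k=5): L=22 R=82
Round 4 (k=11): L=82 R=155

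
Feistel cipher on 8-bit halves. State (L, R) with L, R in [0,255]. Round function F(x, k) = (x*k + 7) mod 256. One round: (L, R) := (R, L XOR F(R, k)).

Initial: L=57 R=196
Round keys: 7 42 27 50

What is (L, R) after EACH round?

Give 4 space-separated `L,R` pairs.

Answer: 196,90 90,15 15,198 198,188

Derivation:
Round 1 (k=7): L=196 R=90
Round 2 (k=42): L=90 R=15
Round 3 (k=27): L=15 R=198
Round 4 (k=50): L=198 R=188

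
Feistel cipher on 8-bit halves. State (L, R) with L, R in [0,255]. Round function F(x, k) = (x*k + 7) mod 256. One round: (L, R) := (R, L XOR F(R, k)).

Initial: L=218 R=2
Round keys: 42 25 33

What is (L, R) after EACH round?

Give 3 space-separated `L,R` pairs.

Round 1 (k=42): L=2 R=129
Round 2 (k=25): L=129 R=162
Round 3 (k=33): L=162 R=104

Answer: 2,129 129,162 162,104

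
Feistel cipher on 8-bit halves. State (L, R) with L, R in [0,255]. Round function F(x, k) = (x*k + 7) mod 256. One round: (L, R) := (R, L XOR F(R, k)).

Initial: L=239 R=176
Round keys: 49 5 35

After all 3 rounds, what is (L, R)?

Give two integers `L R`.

Answer: 15 76

Derivation:
Round 1 (k=49): L=176 R=88
Round 2 (k=5): L=88 R=15
Round 3 (k=35): L=15 R=76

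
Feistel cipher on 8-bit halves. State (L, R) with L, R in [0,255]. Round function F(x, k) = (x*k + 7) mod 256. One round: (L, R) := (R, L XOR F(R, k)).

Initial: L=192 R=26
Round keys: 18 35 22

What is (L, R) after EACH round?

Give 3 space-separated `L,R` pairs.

Round 1 (k=18): L=26 R=27
Round 2 (k=35): L=27 R=162
Round 3 (k=22): L=162 R=232

Answer: 26,27 27,162 162,232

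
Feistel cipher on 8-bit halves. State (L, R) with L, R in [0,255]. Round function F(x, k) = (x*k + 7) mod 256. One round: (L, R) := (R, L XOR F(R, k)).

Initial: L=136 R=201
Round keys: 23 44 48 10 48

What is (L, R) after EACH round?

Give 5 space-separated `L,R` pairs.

Answer: 201,158 158,230 230,185 185,167 167,238

Derivation:
Round 1 (k=23): L=201 R=158
Round 2 (k=44): L=158 R=230
Round 3 (k=48): L=230 R=185
Round 4 (k=10): L=185 R=167
Round 5 (k=48): L=167 R=238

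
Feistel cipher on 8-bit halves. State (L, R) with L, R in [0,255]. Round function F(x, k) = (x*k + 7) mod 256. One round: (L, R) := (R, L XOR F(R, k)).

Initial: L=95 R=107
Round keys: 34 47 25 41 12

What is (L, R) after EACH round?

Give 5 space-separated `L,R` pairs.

Answer: 107,98 98,110 110,167 167,168 168,64

Derivation:
Round 1 (k=34): L=107 R=98
Round 2 (k=47): L=98 R=110
Round 3 (k=25): L=110 R=167
Round 4 (k=41): L=167 R=168
Round 5 (k=12): L=168 R=64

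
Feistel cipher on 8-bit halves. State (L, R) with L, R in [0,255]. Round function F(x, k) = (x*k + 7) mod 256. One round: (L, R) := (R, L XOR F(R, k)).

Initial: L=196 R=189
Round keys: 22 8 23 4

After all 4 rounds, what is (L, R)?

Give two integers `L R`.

Answer: 132 165

Derivation:
Round 1 (k=22): L=189 R=129
Round 2 (k=8): L=129 R=178
Round 3 (k=23): L=178 R=132
Round 4 (k=4): L=132 R=165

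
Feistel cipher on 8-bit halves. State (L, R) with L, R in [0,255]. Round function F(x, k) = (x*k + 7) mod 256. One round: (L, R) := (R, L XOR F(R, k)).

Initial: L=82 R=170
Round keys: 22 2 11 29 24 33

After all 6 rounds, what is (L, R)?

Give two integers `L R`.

Answer: 246 34

Derivation:
Round 1 (k=22): L=170 R=241
Round 2 (k=2): L=241 R=67
Round 3 (k=11): L=67 R=25
Round 4 (k=29): L=25 R=159
Round 5 (k=24): L=159 R=246
Round 6 (k=33): L=246 R=34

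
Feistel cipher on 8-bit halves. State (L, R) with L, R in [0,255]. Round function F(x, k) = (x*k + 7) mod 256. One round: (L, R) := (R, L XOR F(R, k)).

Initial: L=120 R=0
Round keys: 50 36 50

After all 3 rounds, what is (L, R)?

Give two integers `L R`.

Answer: 227 34

Derivation:
Round 1 (k=50): L=0 R=127
Round 2 (k=36): L=127 R=227
Round 3 (k=50): L=227 R=34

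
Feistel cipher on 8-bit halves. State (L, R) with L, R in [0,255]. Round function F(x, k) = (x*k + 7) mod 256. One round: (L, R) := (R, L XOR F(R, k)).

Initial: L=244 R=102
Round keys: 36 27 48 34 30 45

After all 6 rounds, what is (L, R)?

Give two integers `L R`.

Answer: 217 197

Derivation:
Round 1 (k=36): L=102 R=171
Round 2 (k=27): L=171 R=118
Round 3 (k=48): L=118 R=140
Round 4 (k=34): L=140 R=233
Round 5 (k=30): L=233 R=217
Round 6 (k=45): L=217 R=197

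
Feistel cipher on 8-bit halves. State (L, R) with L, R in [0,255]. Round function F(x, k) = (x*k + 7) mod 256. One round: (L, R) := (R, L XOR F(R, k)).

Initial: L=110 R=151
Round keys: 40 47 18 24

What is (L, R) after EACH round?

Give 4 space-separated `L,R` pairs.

Answer: 151,241 241,209 209,72 72,22

Derivation:
Round 1 (k=40): L=151 R=241
Round 2 (k=47): L=241 R=209
Round 3 (k=18): L=209 R=72
Round 4 (k=24): L=72 R=22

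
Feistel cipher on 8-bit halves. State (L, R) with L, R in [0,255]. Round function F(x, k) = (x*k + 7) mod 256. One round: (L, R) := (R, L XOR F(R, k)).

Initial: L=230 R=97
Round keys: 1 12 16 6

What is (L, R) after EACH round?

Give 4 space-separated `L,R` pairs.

Answer: 97,142 142,206 206,105 105,179

Derivation:
Round 1 (k=1): L=97 R=142
Round 2 (k=12): L=142 R=206
Round 3 (k=16): L=206 R=105
Round 4 (k=6): L=105 R=179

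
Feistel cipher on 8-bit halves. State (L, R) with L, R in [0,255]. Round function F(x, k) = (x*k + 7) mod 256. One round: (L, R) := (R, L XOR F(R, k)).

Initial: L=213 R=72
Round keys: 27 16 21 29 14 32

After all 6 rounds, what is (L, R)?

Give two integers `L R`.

Answer: 47 71

Derivation:
Round 1 (k=27): L=72 R=74
Round 2 (k=16): L=74 R=239
Round 3 (k=21): L=239 R=232
Round 4 (k=29): L=232 R=160
Round 5 (k=14): L=160 R=47
Round 6 (k=32): L=47 R=71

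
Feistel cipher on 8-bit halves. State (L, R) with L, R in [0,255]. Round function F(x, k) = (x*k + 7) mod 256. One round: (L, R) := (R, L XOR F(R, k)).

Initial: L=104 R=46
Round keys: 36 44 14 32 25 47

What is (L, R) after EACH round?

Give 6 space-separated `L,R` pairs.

Round 1 (k=36): L=46 R=23
Round 2 (k=44): L=23 R=213
Round 3 (k=14): L=213 R=186
Round 4 (k=32): L=186 R=146
Round 5 (k=25): L=146 R=243
Round 6 (k=47): L=243 R=54

Answer: 46,23 23,213 213,186 186,146 146,243 243,54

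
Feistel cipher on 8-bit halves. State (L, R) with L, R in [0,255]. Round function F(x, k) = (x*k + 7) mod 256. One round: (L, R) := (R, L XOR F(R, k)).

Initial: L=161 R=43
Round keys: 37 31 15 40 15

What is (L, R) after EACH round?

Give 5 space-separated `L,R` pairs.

Round 1 (k=37): L=43 R=159
Round 2 (k=31): L=159 R=99
Round 3 (k=15): L=99 R=75
Round 4 (k=40): L=75 R=220
Round 5 (k=15): L=220 R=160

Answer: 43,159 159,99 99,75 75,220 220,160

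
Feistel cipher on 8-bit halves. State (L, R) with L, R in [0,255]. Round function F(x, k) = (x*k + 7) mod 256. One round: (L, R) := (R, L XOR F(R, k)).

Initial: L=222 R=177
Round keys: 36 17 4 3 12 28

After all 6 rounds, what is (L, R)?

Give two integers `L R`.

Round 1 (k=36): L=177 R=53
Round 2 (k=17): L=53 R=61
Round 3 (k=4): L=61 R=206
Round 4 (k=3): L=206 R=76
Round 5 (k=12): L=76 R=89
Round 6 (k=28): L=89 R=143

Answer: 89 143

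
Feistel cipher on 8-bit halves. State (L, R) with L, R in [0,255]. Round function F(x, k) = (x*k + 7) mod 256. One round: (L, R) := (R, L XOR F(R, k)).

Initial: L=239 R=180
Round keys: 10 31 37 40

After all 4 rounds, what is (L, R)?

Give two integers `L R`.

Round 1 (k=10): L=180 R=224
Round 2 (k=31): L=224 R=147
Round 3 (k=37): L=147 R=166
Round 4 (k=40): L=166 R=100

Answer: 166 100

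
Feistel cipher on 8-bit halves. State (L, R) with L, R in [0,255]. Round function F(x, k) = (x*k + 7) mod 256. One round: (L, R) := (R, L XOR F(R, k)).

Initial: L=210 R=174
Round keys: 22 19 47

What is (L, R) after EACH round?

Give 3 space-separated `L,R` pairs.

Round 1 (k=22): L=174 R=41
Round 2 (k=19): L=41 R=188
Round 3 (k=47): L=188 R=162

Answer: 174,41 41,188 188,162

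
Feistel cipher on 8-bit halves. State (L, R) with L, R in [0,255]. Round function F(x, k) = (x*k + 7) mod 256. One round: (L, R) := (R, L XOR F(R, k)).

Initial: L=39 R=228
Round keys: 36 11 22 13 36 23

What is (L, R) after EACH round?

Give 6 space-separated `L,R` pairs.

Answer: 228,48 48,243 243,217 217,255 255,58 58,194

Derivation:
Round 1 (k=36): L=228 R=48
Round 2 (k=11): L=48 R=243
Round 3 (k=22): L=243 R=217
Round 4 (k=13): L=217 R=255
Round 5 (k=36): L=255 R=58
Round 6 (k=23): L=58 R=194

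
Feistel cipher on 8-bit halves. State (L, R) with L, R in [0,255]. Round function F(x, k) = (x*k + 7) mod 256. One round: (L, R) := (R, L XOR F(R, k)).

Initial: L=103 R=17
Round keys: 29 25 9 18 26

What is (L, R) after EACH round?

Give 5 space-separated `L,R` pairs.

Round 1 (k=29): L=17 R=147
Round 2 (k=25): L=147 R=115
Round 3 (k=9): L=115 R=129
Round 4 (k=18): L=129 R=106
Round 5 (k=26): L=106 R=74

Answer: 17,147 147,115 115,129 129,106 106,74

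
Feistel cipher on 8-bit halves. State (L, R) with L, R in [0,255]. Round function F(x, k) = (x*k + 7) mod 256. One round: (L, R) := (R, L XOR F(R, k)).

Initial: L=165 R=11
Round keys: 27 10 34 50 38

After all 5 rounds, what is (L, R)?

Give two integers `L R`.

Round 1 (k=27): L=11 R=149
Round 2 (k=10): L=149 R=210
Round 3 (k=34): L=210 R=126
Round 4 (k=50): L=126 R=113
Round 5 (k=38): L=113 R=179

Answer: 113 179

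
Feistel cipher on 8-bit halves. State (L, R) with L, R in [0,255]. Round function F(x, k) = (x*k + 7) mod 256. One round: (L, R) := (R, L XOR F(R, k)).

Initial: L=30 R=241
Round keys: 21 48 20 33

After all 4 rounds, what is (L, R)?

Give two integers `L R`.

Answer: 109 130

Derivation:
Round 1 (k=21): L=241 R=210
Round 2 (k=48): L=210 R=150
Round 3 (k=20): L=150 R=109
Round 4 (k=33): L=109 R=130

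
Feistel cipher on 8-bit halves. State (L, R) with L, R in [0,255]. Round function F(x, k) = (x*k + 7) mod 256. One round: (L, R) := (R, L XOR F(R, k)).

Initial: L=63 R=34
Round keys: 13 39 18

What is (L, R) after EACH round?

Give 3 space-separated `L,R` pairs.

Answer: 34,254 254,155 155,19

Derivation:
Round 1 (k=13): L=34 R=254
Round 2 (k=39): L=254 R=155
Round 3 (k=18): L=155 R=19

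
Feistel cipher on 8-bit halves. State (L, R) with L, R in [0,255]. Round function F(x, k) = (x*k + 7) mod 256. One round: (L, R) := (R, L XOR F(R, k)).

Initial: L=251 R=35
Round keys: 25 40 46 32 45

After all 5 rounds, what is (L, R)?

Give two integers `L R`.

Round 1 (k=25): L=35 R=137
Round 2 (k=40): L=137 R=76
Round 3 (k=46): L=76 R=38
Round 4 (k=32): L=38 R=139
Round 5 (k=45): L=139 R=80

Answer: 139 80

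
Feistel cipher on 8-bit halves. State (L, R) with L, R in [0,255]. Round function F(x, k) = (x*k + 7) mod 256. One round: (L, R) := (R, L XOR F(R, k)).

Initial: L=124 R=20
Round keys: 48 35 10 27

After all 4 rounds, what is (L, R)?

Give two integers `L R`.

Round 1 (k=48): L=20 R=187
Round 2 (k=35): L=187 R=140
Round 3 (k=10): L=140 R=196
Round 4 (k=27): L=196 R=63

Answer: 196 63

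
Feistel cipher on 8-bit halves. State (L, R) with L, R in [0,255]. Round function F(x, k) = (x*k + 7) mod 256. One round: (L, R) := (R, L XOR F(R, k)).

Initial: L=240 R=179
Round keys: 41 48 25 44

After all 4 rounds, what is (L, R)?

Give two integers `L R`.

Round 1 (k=41): L=179 R=66
Round 2 (k=48): L=66 R=212
Round 3 (k=25): L=212 R=249
Round 4 (k=44): L=249 R=7

Answer: 249 7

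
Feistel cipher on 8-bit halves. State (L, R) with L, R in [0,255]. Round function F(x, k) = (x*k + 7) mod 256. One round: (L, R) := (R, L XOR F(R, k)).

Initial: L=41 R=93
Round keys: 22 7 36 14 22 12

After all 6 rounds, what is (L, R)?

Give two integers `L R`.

Answer: 178 104

Derivation:
Round 1 (k=22): L=93 R=44
Round 2 (k=7): L=44 R=102
Round 3 (k=36): L=102 R=115
Round 4 (k=14): L=115 R=55
Round 5 (k=22): L=55 R=178
Round 6 (k=12): L=178 R=104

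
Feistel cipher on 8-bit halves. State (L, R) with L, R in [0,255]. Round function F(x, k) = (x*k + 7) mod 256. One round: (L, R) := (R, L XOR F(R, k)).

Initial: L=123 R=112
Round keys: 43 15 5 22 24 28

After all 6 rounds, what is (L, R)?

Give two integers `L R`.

Round 1 (k=43): L=112 R=172
Round 2 (k=15): L=172 R=107
Round 3 (k=5): L=107 R=178
Round 4 (k=22): L=178 R=56
Round 5 (k=24): L=56 R=245
Round 6 (k=28): L=245 R=235

Answer: 245 235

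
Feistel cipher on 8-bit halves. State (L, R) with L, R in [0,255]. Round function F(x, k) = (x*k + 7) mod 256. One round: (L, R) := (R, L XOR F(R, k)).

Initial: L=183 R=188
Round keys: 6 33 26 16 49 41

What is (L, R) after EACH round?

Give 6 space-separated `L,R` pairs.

Answer: 188,216 216,99 99,205 205,180 180,182 182,153

Derivation:
Round 1 (k=6): L=188 R=216
Round 2 (k=33): L=216 R=99
Round 3 (k=26): L=99 R=205
Round 4 (k=16): L=205 R=180
Round 5 (k=49): L=180 R=182
Round 6 (k=41): L=182 R=153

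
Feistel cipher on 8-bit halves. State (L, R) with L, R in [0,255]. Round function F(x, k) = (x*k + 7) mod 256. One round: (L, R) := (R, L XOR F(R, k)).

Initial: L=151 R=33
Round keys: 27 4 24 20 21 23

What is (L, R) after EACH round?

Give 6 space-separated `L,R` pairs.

Round 1 (k=27): L=33 R=21
Round 2 (k=4): L=21 R=122
Round 3 (k=24): L=122 R=98
Round 4 (k=20): L=98 R=213
Round 5 (k=21): L=213 R=226
Round 6 (k=23): L=226 R=128

Answer: 33,21 21,122 122,98 98,213 213,226 226,128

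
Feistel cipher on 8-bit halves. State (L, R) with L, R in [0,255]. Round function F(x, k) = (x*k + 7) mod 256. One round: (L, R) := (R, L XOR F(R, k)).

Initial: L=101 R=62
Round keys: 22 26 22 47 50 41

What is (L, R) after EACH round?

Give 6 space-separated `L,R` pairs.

Answer: 62,62 62,109 109,91 91,209 209,130 130,8

Derivation:
Round 1 (k=22): L=62 R=62
Round 2 (k=26): L=62 R=109
Round 3 (k=22): L=109 R=91
Round 4 (k=47): L=91 R=209
Round 5 (k=50): L=209 R=130
Round 6 (k=41): L=130 R=8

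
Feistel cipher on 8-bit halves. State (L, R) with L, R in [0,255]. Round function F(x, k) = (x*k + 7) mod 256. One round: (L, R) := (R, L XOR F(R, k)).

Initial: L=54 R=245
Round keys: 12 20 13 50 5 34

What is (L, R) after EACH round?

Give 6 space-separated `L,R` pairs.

Answer: 245,181 181,222 222,248 248,169 169,172 172,118

Derivation:
Round 1 (k=12): L=245 R=181
Round 2 (k=20): L=181 R=222
Round 3 (k=13): L=222 R=248
Round 4 (k=50): L=248 R=169
Round 5 (k=5): L=169 R=172
Round 6 (k=34): L=172 R=118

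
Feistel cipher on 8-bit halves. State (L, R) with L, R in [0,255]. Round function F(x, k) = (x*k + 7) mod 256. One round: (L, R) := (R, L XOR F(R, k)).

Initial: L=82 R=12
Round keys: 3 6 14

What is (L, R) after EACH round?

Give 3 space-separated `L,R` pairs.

Round 1 (k=3): L=12 R=121
Round 2 (k=6): L=121 R=209
Round 3 (k=14): L=209 R=12

Answer: 12,121 121,209 209,12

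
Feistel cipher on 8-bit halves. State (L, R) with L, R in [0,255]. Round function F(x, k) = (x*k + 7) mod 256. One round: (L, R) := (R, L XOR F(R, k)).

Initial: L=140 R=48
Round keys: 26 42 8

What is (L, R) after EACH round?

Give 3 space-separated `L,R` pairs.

Round 1 (k=26): L=48 R=107
Round 2 (k=42): L=107 R=165
Round 3 (k=8): L=165 R=68

Answer: 48,107 107,165 165,68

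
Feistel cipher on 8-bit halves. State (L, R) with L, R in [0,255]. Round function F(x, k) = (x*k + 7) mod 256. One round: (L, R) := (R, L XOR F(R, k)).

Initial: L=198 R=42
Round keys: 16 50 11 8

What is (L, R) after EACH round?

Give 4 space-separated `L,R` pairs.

Round 1 (k=16): L=42 R=97
Round 2 (k=50): L=97 R=211
Round 3 (k=11): L=211 R=121
Round 4 (k=8): L=121 R=28

Answer: 42,97 97,211 211,121 121,28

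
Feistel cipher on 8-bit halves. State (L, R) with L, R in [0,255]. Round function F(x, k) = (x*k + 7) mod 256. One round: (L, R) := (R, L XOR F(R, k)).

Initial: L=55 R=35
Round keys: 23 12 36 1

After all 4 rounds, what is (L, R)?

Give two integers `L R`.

Round 1 (k=23): L=35 R=27
Round 2 (k=12): L=27 R=104
Round 3 (k=36): L=104 R=188
Round 4 (k=1): L=188 R=171

Answer: 188 171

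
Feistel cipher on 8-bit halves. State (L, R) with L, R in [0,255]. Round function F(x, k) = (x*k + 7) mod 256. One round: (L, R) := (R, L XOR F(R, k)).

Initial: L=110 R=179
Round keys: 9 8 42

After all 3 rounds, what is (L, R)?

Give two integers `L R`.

Answer: 84 243

Derivation:
Round 1 (k=9): L=179 R=60
Round 2 (k=8): L=60 R=84
Round 3 (k=42): L=84 R=243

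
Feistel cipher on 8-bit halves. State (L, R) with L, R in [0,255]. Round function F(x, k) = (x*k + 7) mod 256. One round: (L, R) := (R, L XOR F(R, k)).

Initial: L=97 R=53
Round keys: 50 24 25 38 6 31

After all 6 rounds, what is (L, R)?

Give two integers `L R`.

Round 1 (k=50): L=53 R=0
Round 2 (k=24): L=0 R=50
Round 3 (k=25): L=50 R=233
Round 4 (k=38): L=233 R=175
Round 5 (k=6): L=175 R=200
Round 6 (k=31): L=200 R=144

Answer: 200 144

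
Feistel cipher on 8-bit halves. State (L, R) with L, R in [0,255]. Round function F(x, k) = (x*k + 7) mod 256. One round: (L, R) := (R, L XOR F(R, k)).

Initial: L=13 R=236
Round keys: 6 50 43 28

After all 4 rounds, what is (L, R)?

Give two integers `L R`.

Round 1 (k=6): L=236 R=130
Round 2 (k=50): L=130 R=135
Round 3 (k=43): L=135 R=54
Round 4 (k=28): L=54 R=104

Answer: 54 104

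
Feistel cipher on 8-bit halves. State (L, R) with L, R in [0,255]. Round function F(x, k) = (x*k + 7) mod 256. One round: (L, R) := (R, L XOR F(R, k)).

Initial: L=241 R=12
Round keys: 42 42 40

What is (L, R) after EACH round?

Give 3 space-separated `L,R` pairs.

Round 1 (k=42): L=12 R=14
Round 2 (k=42): L=14 R=95
Round 3 (k=40): L=95 R=209

Answer: 12,14 14,95 95,209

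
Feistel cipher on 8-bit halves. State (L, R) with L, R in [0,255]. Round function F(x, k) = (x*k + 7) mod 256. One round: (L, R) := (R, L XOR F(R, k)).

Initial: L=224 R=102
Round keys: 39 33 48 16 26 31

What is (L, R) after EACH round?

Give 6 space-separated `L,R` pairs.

Answer: 102,113 113,254 254,214 214,153 153,71 71,57

Derivation:
Round 1 (k=39): L=102 R=113
Round 2 (k=33): L=113 R=254
Round 3 (k=48): L=254 R=214
Round 4 (k=16): L=214 R=153
Round 5 (k=26): L=153 R=71
Round 6 (k=31): L=71 R=57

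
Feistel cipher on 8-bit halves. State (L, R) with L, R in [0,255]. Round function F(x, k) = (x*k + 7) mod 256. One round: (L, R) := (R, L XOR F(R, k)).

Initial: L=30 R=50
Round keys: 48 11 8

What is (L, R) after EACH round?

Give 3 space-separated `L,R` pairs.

Answer: 50,121 121,8 8,62

Derivation:
Round 1 (k=48): L=50 R=121
Round 2 (k=11): L=121 R=8
Round 3 (k=8): L=8 R=62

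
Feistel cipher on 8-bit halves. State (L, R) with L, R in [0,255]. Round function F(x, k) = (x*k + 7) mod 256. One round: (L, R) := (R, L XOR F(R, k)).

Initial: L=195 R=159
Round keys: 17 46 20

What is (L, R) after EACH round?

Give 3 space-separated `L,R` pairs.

Answer: 159,85 85,210 210,58

Derivation:
Round 1 (k=17): L=159 R=85
Round 2 (k=46): L=85 R=210
Round 3 (k=20): L=210 R=58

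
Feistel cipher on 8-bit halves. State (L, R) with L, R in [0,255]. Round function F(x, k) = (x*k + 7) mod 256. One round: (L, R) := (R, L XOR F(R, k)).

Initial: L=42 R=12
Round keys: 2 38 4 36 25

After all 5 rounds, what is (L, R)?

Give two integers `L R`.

Round 1 (k=2): L=12 R=53
Round 2 (k=38): L=53 R=233
Round 3 (k=4): L=233 R=158
Round 4 (k=36): L=158 R=214
Round 5 (k=25): L=214 R=115

Answer: 214 115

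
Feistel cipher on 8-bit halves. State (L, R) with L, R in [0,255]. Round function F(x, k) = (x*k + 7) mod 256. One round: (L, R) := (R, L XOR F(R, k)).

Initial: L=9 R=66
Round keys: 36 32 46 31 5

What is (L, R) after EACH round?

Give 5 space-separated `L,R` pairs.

Round 1 (k=36): L=66 R=70
Round 2 (k=32): L=70 R=133
Round 3 (k=46): L=133 R=171
Round 4 (k=31): L=171 R=57
Round 5 (k=5): L=57 R=143

Answer: 66,70 70,133 133,171 171,57 57,143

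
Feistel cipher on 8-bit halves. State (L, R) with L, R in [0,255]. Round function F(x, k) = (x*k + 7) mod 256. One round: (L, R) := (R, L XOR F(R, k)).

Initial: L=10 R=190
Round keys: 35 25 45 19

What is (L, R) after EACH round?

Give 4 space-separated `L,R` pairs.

Answer: 190,11 11,164 164,208 208,211

Derivation:
Round 1 (k=35): L=190 R=11
Round 2 (k=25): L=11 R=164
Round 3 (k=45): L=164 R=208
Round 4 (k=19): L=208 R=211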